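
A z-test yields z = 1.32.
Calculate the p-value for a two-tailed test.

For z = 1.32:
p = 2×P(Z > |1.32|) = 2×(1 - Φ(1.32)) = 0.1868

Answer: p-value ≈ 0.1868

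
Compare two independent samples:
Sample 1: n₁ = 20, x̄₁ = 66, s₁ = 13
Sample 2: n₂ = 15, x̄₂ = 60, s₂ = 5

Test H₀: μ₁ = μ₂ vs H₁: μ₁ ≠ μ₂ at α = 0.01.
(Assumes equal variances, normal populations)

Answer: t = 1.6910, fail to reject H₀

Derivation:
Pooled variance: s²_p = [19×13² + 14×5²]/(33) = 107.9091
s_p = 10.3879
SE = s_p×√(1/n₁ + 1/n₂) = 10.3879×√(1/20 + 1/15) = 3.5481
t = (x̄₁ - x̄₂)/SE = (66 - 60)/3.5481 = 1.6910
df = 33, t-critical = ±2.733
Decision: fail to reject H₀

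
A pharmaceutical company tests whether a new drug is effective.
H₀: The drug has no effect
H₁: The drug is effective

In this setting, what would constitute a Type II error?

Answer: Failing to detect the drug's effect when it actually works

Derivation:
Type I error: rejecting H₀ when it is actually true (false positive).
Type II error: failing to reject H₀ when H₁ is actually true (false negative).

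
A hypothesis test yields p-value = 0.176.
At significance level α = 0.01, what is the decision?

Answer: fail to reject H₀

Derivation:
Compare p-value to α:
0.176 ≥ 0.01
Decision: fail to reject H₀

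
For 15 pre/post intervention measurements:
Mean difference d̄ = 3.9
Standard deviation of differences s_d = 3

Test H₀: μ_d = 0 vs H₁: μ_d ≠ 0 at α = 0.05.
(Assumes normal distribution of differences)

df = n - 1 = 14
SE = s_d/√n = 3/√15 = 0.7746
t = d̄/SE = 3.9/0.7746 = 5.0349
Critical value: t_{0.025,14} = ±2.145
p-value ≈ 0.0002
Decision: reject H₀

Answer: t = 5.0349, reject H₀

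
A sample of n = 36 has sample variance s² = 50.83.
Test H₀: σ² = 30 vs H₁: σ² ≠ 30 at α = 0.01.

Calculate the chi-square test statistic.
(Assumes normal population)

Answer: χ² = 59.3017, fail to reject H₀

Derivation:
df = n - 1 = 35
χ² = (n-1)s²/σ₀² = 35×50.83/30 = 59.3017
Critical values: χ²_{0.995,35} = 17.192, χ²_{0.005,35} = 60.275
Rejection region: χ² < 17.192 or χ² > 60.275
Decision: fail to reject H₀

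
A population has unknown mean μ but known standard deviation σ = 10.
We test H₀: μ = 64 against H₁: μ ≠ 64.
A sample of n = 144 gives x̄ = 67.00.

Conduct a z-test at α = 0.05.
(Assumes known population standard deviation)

Standard error: SE = σ/√n = 10/√144 = 0.8333
z-statistic: z = (x̄ - μ₀)/SE = (67.00 - 64)/0.8333 = 3.6001
Critical value: ±1.960
p-value = 0.0003
Decision: reject H₀

Answer: z = 3.6001, reject H₀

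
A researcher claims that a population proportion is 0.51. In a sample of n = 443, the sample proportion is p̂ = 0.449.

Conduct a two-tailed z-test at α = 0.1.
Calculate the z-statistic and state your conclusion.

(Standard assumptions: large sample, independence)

Answer: z = -2.5683, reject H₀

Derivation:
H₀: p = 0.51, H₁: p ≠ 0.51
Standard error: SE = √(p₀(1-p₀)/n) = √(0.51×0.49/443) = 0.023751
z-statistic: z = (p̂ - p₀)/SE = (0.449 - 0.51)/0.023751 = -2.5683
Critical value: z_0.05 = ±1.645
p-value = 0.0102
Decision: reject H₀ at α = 0.1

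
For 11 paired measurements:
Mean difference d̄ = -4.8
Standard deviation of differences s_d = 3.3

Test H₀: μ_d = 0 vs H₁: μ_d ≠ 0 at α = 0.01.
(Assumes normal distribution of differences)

df = n - 1 = 10
SE = s_d/√n = 3.3/√11 = 0.9950
t = d̄/SE = -4.8/0.9950 = -4.8241
Critical value: t_{0.005,10} = ±3.169
p-value ≈ 0.0007
Decision: reject H₀

Answer: t = -4.8241, reject H₀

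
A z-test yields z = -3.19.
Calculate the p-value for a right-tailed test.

Answer: p-value ≈ 0.9993

Derivation:
For z = -3.19:
p = P(Z > -3.19) = 1 - Φ(-3.19) = 0.9993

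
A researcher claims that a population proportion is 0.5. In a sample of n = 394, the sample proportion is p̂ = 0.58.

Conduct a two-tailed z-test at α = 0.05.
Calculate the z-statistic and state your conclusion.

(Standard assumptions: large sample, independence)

H₀: p = 0.5, H₁: p ≠ 0.5
Standard error: SE = √(p₀(1-p₀)/n) = √(0.5×0.5/394) = 0.025190
z-statistic: z = (p̂ - p₀)/SE = (0.58 - 0.5)/0.025190 = 3.1759
Critical value: z_0.025 = ±1.960
p-value = 0.0015
Decision: reject H₀ at α = 0.05

Answer: z = 3.1759, reject H₀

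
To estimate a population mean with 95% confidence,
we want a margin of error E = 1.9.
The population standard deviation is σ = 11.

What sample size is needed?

z_0.025 = 1.960
n = (z×σ/E)² = (1.960×11/1.9)²
n = 128.7628
Round up: n = 129

Answer: n = 129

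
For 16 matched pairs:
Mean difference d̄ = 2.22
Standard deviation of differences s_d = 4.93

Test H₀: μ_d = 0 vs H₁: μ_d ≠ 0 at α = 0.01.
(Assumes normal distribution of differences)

Answer: t = 1.8012, fail to reject H₀

Derivation:
df = n - 1 = 15
SE = s_d/√n = 4.93/√16 = 1.2325
t = d̄/SE = 2.22/1.2325 = 1.8012
Critical value: t_{0.005,15} = ±2.947
p-value ≈ 0.0918
Decision: fail to reject H₀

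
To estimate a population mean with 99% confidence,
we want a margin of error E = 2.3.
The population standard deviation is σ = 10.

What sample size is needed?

z_0.005 = 2.576
n = (z×σ/E)² = (2.576×10/2.3)²
n = 125.4400
Round up: n = 126

Answer: n = 126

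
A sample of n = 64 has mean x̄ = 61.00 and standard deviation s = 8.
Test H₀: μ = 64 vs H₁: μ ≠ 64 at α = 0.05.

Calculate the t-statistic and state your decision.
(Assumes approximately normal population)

Answer: t = -3.0000, reject H₀

Derivation:
df = n - 1 = 63
SE = s/√n = 8/√64 = 1.0000
t = (x̄ - μ₀)/SE = (61.00 - 64)/1.0000 = -3.0000
Critical value: t_{0.025,63} = ±1.998
p-value ≈ 0.0039
Decision: reject H₀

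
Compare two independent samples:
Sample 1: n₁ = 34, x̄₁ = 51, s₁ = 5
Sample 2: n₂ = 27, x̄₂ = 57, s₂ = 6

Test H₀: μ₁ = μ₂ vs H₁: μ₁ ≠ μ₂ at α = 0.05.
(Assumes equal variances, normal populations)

Pooled variance: s²_p = [33×5² + 26×6²]/(59) = 29.8475
s_p = 5.4633
SE = s_p×√(1/n₁ + 1/n₂) = 5.4633×√(1/34 + 1/27) = 1.4083
t = (x̄₁ - x̄₂)/SE = (51 - 57)/1.4083 = -4.2605
df = 59, t-critical = ±2.001
Decision: reject H₀

Answer: t = -4.2605, reject H₀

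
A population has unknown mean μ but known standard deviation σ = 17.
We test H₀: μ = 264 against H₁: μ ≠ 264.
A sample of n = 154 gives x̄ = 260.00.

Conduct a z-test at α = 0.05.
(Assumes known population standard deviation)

Answer: z = -2.9199, reject H₀

Derivation:
Standard error: SE = σ/√n = 17/√154 = 1.3699
z-statistic: z = (x̄ - μ₀)/SE = (260.00 - 264)/1.3699 = -2.9199
Critical value: ±1.960
p-value = 0.0035
Decision: reject H₀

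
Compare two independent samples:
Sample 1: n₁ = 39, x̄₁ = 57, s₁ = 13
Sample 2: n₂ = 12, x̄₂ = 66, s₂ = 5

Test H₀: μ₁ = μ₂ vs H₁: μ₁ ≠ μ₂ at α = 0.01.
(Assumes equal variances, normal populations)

Answer: t = -2.3321, fail to reject H₀

Derivation:
Pooled variance: s²_p = [38×13² + 11×5²]/(49) = 136.6735
s_p = 11.6907
SE = s_p×√(1/n₁ + 1/n₂) = 11.6907×√(1/39 + 1/12) = 3.8592
t = (x̄₁ - x̄₂)/SE = (57 - 66)/3.8592 = -2.3321
df = 49, t-critical = ±2.680
Decision: fail to reject H₀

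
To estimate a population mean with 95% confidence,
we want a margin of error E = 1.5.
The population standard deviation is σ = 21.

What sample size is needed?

z_0.025 = 1.960
n = (z×σ/E)² = (1.960×21/1.5)²
n = 752.9536
Round up: n = 753

Answer: n = 753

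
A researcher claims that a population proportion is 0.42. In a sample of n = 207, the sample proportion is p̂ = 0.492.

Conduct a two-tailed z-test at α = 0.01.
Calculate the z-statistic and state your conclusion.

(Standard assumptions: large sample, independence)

H₀: p = 0.42, H₁: p ≠ 0.42
Standard error: SE = √(p₀(1-p₀)/n) = √(0.42×0.58/207) = 0.034305
z-statistic: z = (p̂ - p₀)/SE = (0.492 - 0.42)/0.034305 = 2.0988
Critical value: z_0.005 = ±2.576
p-value = 0.0358
Decision: fail to reject H₀ at α = 0.01

Answer: z = 2.0988, fail to reject H₀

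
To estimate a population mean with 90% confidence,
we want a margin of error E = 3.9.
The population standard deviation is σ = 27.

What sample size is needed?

Answer: n = 130

Derivation:
z_0.05 = 1.645
n = (z×σ/E)² = (1.645×27/3.9)²
n = 129.6971
Round up: n = 130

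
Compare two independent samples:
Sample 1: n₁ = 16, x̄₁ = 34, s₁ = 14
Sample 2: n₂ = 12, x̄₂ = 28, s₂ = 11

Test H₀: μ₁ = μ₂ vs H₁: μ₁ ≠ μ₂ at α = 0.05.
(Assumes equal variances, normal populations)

Answer: t = 1.2259, fail to reject H₀

Derivation:
Pooled variance: s²_p = [15×14² + 11×11²]/(26) = 164.2692
s_p = 12.8168
SE = s_p×√(1/n₁ + 1/n₂) = 12.8168×√(1/16 + 1/12) = 4.8945
t = (x̄₁ - x̄₂)/SE = (34 - 28)/4.8945 = 1.2259
df = 26, t-critical = ±2.056
Decision: fail to reject H₀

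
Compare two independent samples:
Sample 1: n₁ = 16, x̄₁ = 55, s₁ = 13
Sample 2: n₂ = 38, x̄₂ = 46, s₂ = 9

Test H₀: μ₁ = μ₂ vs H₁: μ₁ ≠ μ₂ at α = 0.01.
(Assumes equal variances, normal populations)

Pooled variance: s²_p = [15×13² + 37×9²]/(52) = 106.3846
s_p = 10.3143
SE = s_p×√(1/n₁ + 1/n₂) = 10.3143×√(1/16 + 1/38) = 3.0739
t = (x̄₁ - x̄₂)/SE = (55 - 46)/3.0739 = 2.9279
df = 52, t-critical = ±2.674
Decision: reject H₀

Answer: t = 2.9279, reject H₀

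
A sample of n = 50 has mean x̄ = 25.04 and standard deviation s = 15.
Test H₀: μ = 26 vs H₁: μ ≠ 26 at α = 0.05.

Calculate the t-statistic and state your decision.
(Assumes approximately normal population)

Answer: t = -0.4526, fail to reject H₀

Derivation:
df = n - 1 = 49
SE = s/√n = 15/√50 = 2.1213
t = (x̄ - μ₀)/SE = (25.04 - 26)/2.1213 = -0.4526
Critical value: t_{0.025,49} = ±2.010
p-value ≈ 0.6528
Decision: fail to reject H₀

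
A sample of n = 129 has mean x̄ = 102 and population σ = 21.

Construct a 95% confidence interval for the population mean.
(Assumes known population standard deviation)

Answer: (98.3762, 105.6238)

Derivation:
Confidence level: 95%, α = 0.05
z_0.025 = 1.960
SE = σ/√n = 21/√129 = 1.8489
Margin of error = 1.960 × 1.8489 = 3.6238
CI: x̄ ± margin = 102 ± 3.6238
CI: (98.3762, 105.6238)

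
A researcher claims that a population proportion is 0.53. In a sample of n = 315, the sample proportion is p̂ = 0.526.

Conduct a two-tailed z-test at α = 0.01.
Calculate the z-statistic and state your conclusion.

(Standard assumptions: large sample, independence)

H₀: p = 0.53, H₁: p ≠ 0.53
Standard error: SE = √(p₀(1-p₀)/n) = √(0.53×0.47/315) = 0.028121
z-statistic: z = (p̂ - p₀)/SE = (0.526 - 0.53)/0.028121 = -0.1422
Critical value: z_0.005 = ±2.576
p-value = 0.8869
Decision: fail to reject H₀ at α = 0.01

Answer: z = -0.1422, fail to reject H₀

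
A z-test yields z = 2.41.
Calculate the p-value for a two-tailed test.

For z = 2.41:
p = 2×P(Z > |2.41|) = 2×(1 - Φ(2.41)) = 0.0160

Answer: p-value ≈ 0.0160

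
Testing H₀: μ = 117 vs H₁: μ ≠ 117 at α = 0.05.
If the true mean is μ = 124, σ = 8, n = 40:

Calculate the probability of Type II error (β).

Answer: β ≈ 0.0002

Derivation:
SE = σ/√n = 8/√40 = 1.2649
Critical values: μ₀ ± z_0.025×SE = 117 ± 1.960×1.2649
Acceptance region: (114.5208, 119.4792)
Under H₁ (μ = 124): z_high = (119.4792 - 124)/1.2649 = -3.5740, z_low = (114.5208 - 124)/1.2649 = -7.4940
β = P(not reject | H₁) = Φ(-3.5740) - Φ(-7.4940) ≈ 0.0002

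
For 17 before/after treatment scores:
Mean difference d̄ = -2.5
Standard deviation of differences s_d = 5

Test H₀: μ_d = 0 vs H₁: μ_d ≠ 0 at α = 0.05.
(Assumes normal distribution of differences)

df = n - 1 = 16
SE = s_d/√n = 5/√17 = 1.2127
t = d̄/SE = -2.5/1.2127 = -2.0615
Critical value: t_{0.025,16} = ±2.120
p-value ≈ 0.0559
Decision: fail to reject H₀

Answer: t = -2.0615, fail to reject H₀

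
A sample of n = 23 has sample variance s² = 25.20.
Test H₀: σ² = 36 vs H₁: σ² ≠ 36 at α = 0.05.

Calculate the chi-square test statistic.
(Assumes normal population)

df = n - 1 = 22
χ² = (n-1)s²/σ₀² = 22×25.20/36 = 15.4000
Critical values: χ²_{0.975,22} = 10.982, χ²_{0.025,22} = 36.781
Rejection region: χ² < 10.982 or χ² > 36.781
Decision: fail to reject H₀

Answer: χ² = 15.4000, fail to reject H₀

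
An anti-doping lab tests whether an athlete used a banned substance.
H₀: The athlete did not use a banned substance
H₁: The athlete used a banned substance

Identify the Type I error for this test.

Answer: Falsely accusing a clean athlete of doping

Derivation:
Type I error: rejecting H₀ when it is actually true (false positive).
Type II error: failing to reject H₀ when H₁ is actually true (false negative).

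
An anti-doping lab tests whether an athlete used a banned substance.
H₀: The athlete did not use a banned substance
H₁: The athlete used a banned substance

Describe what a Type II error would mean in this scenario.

A Type I error (probability α) occurs when we reject a true H₀.
A Type II error (probability β) occurs when we fail to reject a false H₀.

Answer: Failing to detect doping in an athlete who used a banned substance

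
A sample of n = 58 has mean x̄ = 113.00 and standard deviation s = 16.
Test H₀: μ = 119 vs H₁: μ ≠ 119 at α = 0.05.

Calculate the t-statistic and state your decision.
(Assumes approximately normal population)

Answer: t = -2.8559, reject H₀

Derivation:
df = n - 1 = 57
SE = s/√n = 16/√58 = 2.1009
t = (x̄ - μ₀)/SE = (113.00 - 119)/2.1009 = -2.8559
Critical value: t_{0.025,57} = ±2.002
p-value ≈ 0.0060
Decision: reject H₀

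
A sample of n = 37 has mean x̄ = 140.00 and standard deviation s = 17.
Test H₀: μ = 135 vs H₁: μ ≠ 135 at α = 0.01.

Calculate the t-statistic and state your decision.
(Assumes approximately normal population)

df = n - 1 = 36
SE = s/√n = 17/√37 = 2.7948
t = (x̄ - μ₀)/SE = (140.00 - 135)/2.7948 = 1.7890
Critical value: t_{0.005,36} = ±2.719
p-value ≈ 0.0820
Decision: fail to reject H₀

Answer: t = 1.7890, fail to reject H₀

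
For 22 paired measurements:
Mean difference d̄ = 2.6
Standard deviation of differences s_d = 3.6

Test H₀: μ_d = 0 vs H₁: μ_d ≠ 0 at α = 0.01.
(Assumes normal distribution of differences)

df = n - 1 = 21
SE = s_d/√n = 3.6/√22 = 0.7675
t = d̄/SE = 2.6/0.7675 = 3.3876
Critical value: t_{0.005,21} = ±2.831
p-value ≈ 0.0028
Decision: reject H₀

Answer: t = 3.3876, reject H₀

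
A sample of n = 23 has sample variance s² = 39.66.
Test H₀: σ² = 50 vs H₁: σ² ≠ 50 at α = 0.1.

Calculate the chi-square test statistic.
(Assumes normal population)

df = n - 1 = 22
χ² = (n-1)s²/σ₀² = 22×39.66/50 = 17.4504
Critical values: χ²_{0.95,22} = 12.338, χ²_{0.05,22} = 33.924
Rejection region: χ² < 12.338 or χ² > 33.924
Decision: fail to reject H₀

Answer: χ² = 17.4504, fail to reject H₀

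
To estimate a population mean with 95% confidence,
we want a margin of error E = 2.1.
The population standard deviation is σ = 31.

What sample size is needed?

z_0.025 = 1.960
n = (z×σ/E)² = (1.960×31/2.1)²
n = 837.1378
Round up: n = 838

Answer: n = 838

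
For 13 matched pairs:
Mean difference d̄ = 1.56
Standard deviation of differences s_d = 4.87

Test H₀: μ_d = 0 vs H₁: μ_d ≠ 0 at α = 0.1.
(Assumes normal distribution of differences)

Answer: t = 1.1550, fail to reject H₀

Derivation:
df = n - 1 = 12
SE = s_d/√n = 4.87/√13 = 1.3507
t = d̄/SE = 1.56/1.3507 = 1.1550
Critical value: t_{0.05,12} = ±1.782
p-value ≈ 0.2706
Decision: fail to reject H₀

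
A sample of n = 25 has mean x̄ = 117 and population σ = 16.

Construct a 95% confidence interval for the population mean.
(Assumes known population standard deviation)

Answer: (110.7280, 123.2720)

Derivation:
Confidence level: 95%, α = 0.05
z_0.025 = 1.960
SE = σ/√n = 16/√25 = 3.2000
Margin of error = 1.960 × 3.2000 = 6.2720
CI: x̄ ± margin = 117 ± 6.2720
CI: (110.7280, 123.2720)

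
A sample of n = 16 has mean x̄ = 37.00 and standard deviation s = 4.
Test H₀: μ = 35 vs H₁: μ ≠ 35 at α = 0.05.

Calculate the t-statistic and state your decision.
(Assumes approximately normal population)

df = n - 1 = 15
SE = s/√n = 4/√16 = 1.0000
t = (x̄ - μ₀)/SE = (37.00 - 35)/1.0000 = 2.0000
Critical value: t_{0.025,15} = ±2.131
p-value ≈ 0.0639
Decision: fail to reject H₀

Answer: t = 2.0000, fail to reject H₀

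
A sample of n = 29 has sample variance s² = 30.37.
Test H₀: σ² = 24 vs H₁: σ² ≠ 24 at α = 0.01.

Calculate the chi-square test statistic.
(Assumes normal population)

df = n - 1 = 28
χ² = (n-1)s²/σ₀² = 28×30.37/24 = 35.4317
Critical values: χ²_{0.995,28} = 12.461, χ²_{0.005,28} = 50.993
Rejection region: χ² < 12.461 or χ² > 50.993
Decision: fail to reject H₀

Answer: χ² = 35.4317, fail to reject H₀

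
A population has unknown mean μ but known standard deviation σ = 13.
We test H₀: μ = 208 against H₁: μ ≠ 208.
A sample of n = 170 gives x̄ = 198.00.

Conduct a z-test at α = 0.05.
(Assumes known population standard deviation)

Answer: z = -10.0291, reject H₀

Derivation:
Standard error: SE = σ/√n = 13/√170 = 0.9971
z-statistic: z = (x̄ - μ₀)/SE = (198.00 - 208)/0.9971 = -10.0291
Critical value: ±1.960
p-value < 0.0001
Decision: reject H₀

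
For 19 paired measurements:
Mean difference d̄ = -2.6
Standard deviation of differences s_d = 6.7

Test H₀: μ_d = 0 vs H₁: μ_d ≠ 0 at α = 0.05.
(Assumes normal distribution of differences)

df = n - 1 = 18
SE = s_d/√n = 6.7/√19 = 1.5371
t = d̄/SE = -2.6/1.5371 = -1.6915
Critical value: t_{0.025,18} = ±2.101
p-value ≈ 0.1080
Decision: fail to reject H₀

Answer: t = -1.6915, fail to reject H₀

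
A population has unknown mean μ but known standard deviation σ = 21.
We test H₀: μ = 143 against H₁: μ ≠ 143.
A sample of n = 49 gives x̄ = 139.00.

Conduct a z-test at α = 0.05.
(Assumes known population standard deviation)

Answer: z = -1.3333, fail to reject H₀

Derivation:
Standard error: SE = σ/√n = 21/√49 = 3.0000
z-statistic: z = (x̄ - μ₀)/SE = (139.00 - 143)/3.0000 = -1.3333
Critical value: ±1.960
p-value = 0.1824
Decision: fail to reject H₀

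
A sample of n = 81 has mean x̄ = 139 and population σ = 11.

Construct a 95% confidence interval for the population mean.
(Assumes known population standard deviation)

Answer: (136.6045, 141.3955)

Derivation:
Confidence level: 95%, α = 0.05
z_0.025 = 1.960
SE = σ/√n = 11/√81 = 1.2222
Margin of error = 1.960 × 1.2222 = 2.3955
CI: x̄ ± margin = 139 ± 2.3955
CI: (136.6045, 141.3955)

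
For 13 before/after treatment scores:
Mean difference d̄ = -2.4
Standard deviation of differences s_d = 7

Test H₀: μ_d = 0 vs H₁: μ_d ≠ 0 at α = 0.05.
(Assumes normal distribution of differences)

Answer: t = -1.2362, fail to reject H₀

Derivation:
df = n - 1 = 12
SE = s_d/√n = 7/√13 = 1.9415
t = d̄/SE = -2.4/1.9415 = -1.2362
Critical value: t_{0.025,12} = ±2.179
p-value ≈ 0.2400
Decision: fail to reject H₀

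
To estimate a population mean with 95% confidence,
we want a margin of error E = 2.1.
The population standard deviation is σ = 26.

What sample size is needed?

z_0.025 = 1.960
n = (z×σ/E)² = (1.960×26/2.1)²
n = 588.8711
Round up: n = 589

Answer: n = 589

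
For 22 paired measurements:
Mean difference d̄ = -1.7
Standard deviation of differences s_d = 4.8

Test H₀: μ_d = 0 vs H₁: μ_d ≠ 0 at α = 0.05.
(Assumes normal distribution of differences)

df = n - 1 = 21
SE = s_d/√n = 4.8/√22 = 1.0234
t = d̄/SE = -1.7/1.0234 = -1.6611
Critical value: t_{0.025,21} = ±2.080
p-value ≈ 0.1116
Decision: fail to reject H₀

Answer: t = -1.6611, fail to reject H₀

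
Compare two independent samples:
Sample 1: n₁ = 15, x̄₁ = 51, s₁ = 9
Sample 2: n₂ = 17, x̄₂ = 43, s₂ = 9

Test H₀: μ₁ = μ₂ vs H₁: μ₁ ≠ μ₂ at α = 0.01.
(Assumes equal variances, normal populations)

Pooled variance: s²_p = [14×9² + 16×9²]/(30) = 81.0000
s_p = 9.0000
SE = s_p×√(1/n₁ + 1/n₂) = 9.0000×√(1/15 + 1/17) = 3.1882
t = (x̄₁ - x̄₂)/SE = (51 - 43)/3.1882 = 2.5093
df = 30, t-critical = ±2.750
Decision: fail to reject H₀

Answer: t = 2.5093, fail to reject H₀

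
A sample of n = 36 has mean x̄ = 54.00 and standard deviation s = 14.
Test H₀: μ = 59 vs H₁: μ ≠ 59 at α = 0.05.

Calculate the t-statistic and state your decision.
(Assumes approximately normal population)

df = n - 1 = 35
SE = s/√n = 14/√36 = 2.3333
t = (x̄ - μ₀)/SE = (54.00 - 59)/2.3333 = -2.1429
Critical value: t_{0.025,35} = ±2.030
p-value ≈ 0.0392
Decision: reject H₀

Answer: t = -2.1429, reject H₀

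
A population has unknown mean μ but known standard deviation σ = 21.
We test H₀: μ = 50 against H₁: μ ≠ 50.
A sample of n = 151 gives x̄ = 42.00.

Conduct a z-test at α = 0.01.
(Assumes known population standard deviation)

Answer: z = -4.6811, reject H₀

Derivation:
Standard error: SE = σ/√n = 21/√151 = 1.7090
z-statistic: z = (x̄ - μ₀)/SE = (42.00 - 50)/1.7090 = -4.6811
Critical value: ±2.576
p-value < 0.0001
Decision: reject H₀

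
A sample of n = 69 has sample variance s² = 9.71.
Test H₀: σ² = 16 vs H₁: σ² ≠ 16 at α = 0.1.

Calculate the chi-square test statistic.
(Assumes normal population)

Answer: χ² = 41.2675, reject H₀

Derivation:
df = n - 1 = 68
χ² = (n-1)s²/σ₀² = 68×9.71/16 = 41.2675
Critical values: χ²_{0.95,68} = 50.020, χ²_{0.05,68} = 88.250
Rejection region: χ² < 50.020 or χ² > 88.250
Decision: reject H₀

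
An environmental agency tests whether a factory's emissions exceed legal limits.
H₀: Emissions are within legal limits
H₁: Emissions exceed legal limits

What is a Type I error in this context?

Type I error (α): Rejecting H₀ when H₀ is true
Type II error (β): Failing to reject H₀ when H₁ is true

Answer: Citing a compliant factory for excess emissions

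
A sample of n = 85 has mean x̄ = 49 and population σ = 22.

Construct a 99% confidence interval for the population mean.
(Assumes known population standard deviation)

Answer: (42.8531, 55.1469)

Derivation:
Confidence level: 99%, α = 0.01
z_0.005 = 2.576
SE = σ/√n = 22/√85 = 2.3862
Margin of error = 2.576 × 2.3862 = 6.1469
CI: x̄ ± margin = 49 ± 6.1469
CI: (42.8531, 55.1469)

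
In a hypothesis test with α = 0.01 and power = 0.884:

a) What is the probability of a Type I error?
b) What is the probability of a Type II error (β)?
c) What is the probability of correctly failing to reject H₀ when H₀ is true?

a) Type I error probability = α = 0.01
b) Power = P(reject H₀ | H₁ true) = 1 - β = 0.884, so Type II error probability = β = 1 - Power = 0.116
c) P(fail to reject H₀ | H₀ true) = 1 - α = 0.99

Answer: a) 0.01, b) 0.116, c) 0.99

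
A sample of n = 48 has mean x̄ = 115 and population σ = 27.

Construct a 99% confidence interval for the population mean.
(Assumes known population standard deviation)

Confidence level: 99%, α = 0.01
z_0.005 = 2.576
SE = σ/√n = 27/√48 = 3.8971
Margin of error = 2.576 × 3.8971 = 10.0389
CI: x̄ ± margin = 115 ± 10.0389
CI: (104.9611, 125.0389)

Answer: (104.9611, 125.0389)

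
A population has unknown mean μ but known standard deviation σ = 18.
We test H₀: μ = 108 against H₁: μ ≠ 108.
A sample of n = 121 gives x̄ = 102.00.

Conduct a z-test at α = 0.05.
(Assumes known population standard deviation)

Answer: z = -3.6666, reject H₀

Derivation:
Standard error: SE = σ/√n = 18/√121 = 1.6364
z-statistic: z = (x̄ - μ₀)/SE = (102.00 - 108)/1.6364 = -3.6666
Critical value: ±1.960
p-value = 0.0002
Decision: reject H₀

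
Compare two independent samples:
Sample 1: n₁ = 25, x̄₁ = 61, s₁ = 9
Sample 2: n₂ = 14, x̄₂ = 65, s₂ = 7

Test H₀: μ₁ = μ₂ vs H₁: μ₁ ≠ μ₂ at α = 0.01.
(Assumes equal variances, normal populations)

Pooled variance: s²_p = [24×9² + 13×7²]/(37) = 69.7568
s_p = 8.3521
SE = s_p×√(1/n₁ + 1/n₂) = 8.3521×√(1/25 + 1/14) = 2.7880
t = (x̄₁ - x̄₂)/SE = (61 - 65)/2.7880 = -1.4347
df = 37, t-critical = ±2.715
Decision: fail to reject H₀

Answer: t = -1.4347, fail to reject H₀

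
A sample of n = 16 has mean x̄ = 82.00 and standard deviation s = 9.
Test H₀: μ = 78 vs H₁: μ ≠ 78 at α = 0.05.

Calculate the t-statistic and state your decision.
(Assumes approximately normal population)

df = n - 1 = 15
SE = s/√n = 9/√16 = 2.2500
t = (x̄ - μ₀)/SE = (82.00 - 78)/2.2500 = 1.7778
Critical value: t_{0.025,15} = ±2.131
p-value ≈ 0.0957
Decision: fail to reject H₀

Answer: t = 1.7778, fail to reject H₀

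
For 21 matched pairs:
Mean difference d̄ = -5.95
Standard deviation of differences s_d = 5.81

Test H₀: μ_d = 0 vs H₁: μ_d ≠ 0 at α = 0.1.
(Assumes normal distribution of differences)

df = n - 1 = 20
SE = s_d/√n = 5.81/√21 = 1.2678
t = d̄/SE = -5.95/1.2678 = -4.6932
Critical value: t_{0.05,20} = ±1.725
p-value ≈ 0.0001
Decision: reject H₀

Answer: t = -4.6932, reject H₀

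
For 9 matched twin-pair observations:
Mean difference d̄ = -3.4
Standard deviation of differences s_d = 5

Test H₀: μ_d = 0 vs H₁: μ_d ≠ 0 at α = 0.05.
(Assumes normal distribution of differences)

df = n - 1 = 8
SE = s_d/√n = 5/√9 = 1.6667
t = d̄/SE = -3.4/1.6667 = -2.0400
Critical value: t_{0.025,8} = ±2.306
p-value ≈ 0.0757
Decision: fail to reject H₀

Answer: t = -2.0400, fail to reject H₀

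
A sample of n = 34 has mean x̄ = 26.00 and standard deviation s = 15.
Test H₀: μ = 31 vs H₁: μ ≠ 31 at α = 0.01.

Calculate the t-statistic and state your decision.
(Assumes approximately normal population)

Answer: t = -1.9436, fail to reject H₀

Derivation:
df = n - 1 = 33
SE = s/√n = 15/√34 = 2.5725
t = (x̄ - μ₀)/SE = (26.00 - 31)/2.5725 = -1.9436
Critical value: t_{0.005,33} = ±2.733
p-value ≈ 0.0605
Decision: fail to reject H₀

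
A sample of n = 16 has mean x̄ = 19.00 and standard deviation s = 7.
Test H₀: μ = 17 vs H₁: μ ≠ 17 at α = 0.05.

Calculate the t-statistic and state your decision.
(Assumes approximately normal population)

Answer: t = 1.1429, fail to reject H₀

Derivation:
df = n - 1 = 15
SE = s/√n = 7/√16 = 1.7500
t = (x̄ - μ₀)/SE = (19.00 - 17)/1.7500 = 1.1429
Critical value: t_{0.025,15} = ±2.131
p-value ≈ 0.2710
Decision: fail to reject H₀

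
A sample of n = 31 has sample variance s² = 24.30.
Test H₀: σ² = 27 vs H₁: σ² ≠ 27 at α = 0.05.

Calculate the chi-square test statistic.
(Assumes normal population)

df = n - 1 = 30
χ² = (n-1)s²/σ₀² = 30×24.30/27 = 27.0000
Critical values: χ²_{0.975,30} = 16.791, χ²_{0.025,30} = 46.979
Rejection region: χ² < 16.791 or χ² > 46.979
Decision: fail to reject H₀

Answer: χ² = 27.0000, fail to reject H₀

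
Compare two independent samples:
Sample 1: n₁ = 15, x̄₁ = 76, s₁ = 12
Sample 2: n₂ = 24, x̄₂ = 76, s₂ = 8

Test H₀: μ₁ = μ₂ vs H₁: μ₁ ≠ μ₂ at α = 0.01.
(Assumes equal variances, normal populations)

Pooled variance: s²_p = [14×12² + 23×8²]/(37) = 94.2703
s_p = 9.7093
SE = s_p×√(1/n₁ + 1/n₂) = 9.7093×√(1/15 + 1/24) = 3.1957
t = (x̄₁ - x̄₂)/SE = (76 - 76)/3.1957 = 0.0000
df = 37, t-critical = ±2.715
Decision: fail to reject H₀

Answer: t = 0.0000, fail to reject H₀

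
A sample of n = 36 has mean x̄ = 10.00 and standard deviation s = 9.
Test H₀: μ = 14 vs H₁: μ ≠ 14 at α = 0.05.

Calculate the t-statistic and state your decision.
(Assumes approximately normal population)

Answer: t = -2.6667, reject H₀

Derivation:
df = n - 1 = 35
SE = s/√n = 9/√36 = 1.5000
t = (x̄ - μ₀)/SE = (10.00 - 14)/1.5000 = -2.6667
Critical value: t_{0.025,35} = ±2.030
p-value ≈ 0.0115
Decision: reject H₀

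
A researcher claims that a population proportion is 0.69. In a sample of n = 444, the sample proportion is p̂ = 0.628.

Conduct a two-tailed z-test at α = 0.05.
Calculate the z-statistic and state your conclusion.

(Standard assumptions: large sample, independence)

Answer: z = -2.8247, reject H₀

Derivation:
H₀: p = 0.69, H₁: p ≠ 0.69
Standard error: SE = √(p₀(1-p₀)/n) = √(0.69×0.31/444) = 0.021949
z-statistic: z = (p̂ - p₀)/SE = (0.628 - 0.69)/0.021949 = -2.8247
Critical value: z_0.025 = ±1.960
p-value = 0.0047
Decision: reject H₀ at α = 0.05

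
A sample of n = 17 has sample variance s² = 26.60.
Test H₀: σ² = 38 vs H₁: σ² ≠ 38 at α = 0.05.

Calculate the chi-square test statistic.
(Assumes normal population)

df = n - 1 = 16
χ² = (n-1)s²/σ₀² = 16×26.60/38 = 11.2000
Critical values: χ²_{0.975,16} = 6.908, χ²_{0.025,16} = 28.845
Rejection region: χ² < 6.908 or χ² > 28.845
Decision: fail to reject H₀

Answer: χ² = 11.2000, fail to reject H₀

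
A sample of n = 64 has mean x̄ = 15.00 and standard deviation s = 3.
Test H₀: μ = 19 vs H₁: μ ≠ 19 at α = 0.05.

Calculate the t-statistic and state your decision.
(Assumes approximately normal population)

Answer: t = -10.6667, reject H₀

Derivation:
df = n - 1 = 63
SE = s/√n = 3/√64 = 0.3750
t = (x̄ - μ₀)/SE = (15.00 - 19)/0.3750 = -10.6667
Critical value: t_{0.025,63} = ±1.998
p-value < 0.0001
Decision: reject H₀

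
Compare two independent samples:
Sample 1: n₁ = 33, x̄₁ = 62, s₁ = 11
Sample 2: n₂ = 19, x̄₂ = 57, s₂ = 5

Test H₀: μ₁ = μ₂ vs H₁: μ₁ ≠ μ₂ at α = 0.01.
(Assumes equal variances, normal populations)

Answer: t = 1.8674, fail to reject H₀

Derivation:
Pooled variance: s²_p = [32×11² + 18×5²]/(50) = 86.4400
s_p = 9.2973
SE = s_p×√(1/n₁ + 1/n₂) = 9.2973×√(1/33 + 1/19) = 2.6775
t = (x̄₁ - x̄₂)/SE = (62 - 57)/2.6775 = 1.8674
df = 50, t-critical = ±2.678
Decision: fail to reject H₀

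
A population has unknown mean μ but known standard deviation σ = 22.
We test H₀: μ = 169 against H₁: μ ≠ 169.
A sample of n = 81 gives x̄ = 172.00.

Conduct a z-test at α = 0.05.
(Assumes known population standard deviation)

Answer: z = 1.2273, fail to reject H₀

Derivation:
Standard error: SE = σ/√n = 22/√81 = 2.4444
z-statistic: z = (x̄ - μ₀)/SE = (172.00 - 169)/2.4444 = 1.2273
Critical value: ±1.960
p-value = 0.2197
Decision: fail to reject H₀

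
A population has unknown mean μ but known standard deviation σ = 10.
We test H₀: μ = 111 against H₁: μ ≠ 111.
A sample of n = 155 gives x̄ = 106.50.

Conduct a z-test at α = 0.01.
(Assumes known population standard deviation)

Standard error: SE = σ/√n = 10/√155 = 0.8032
z-statistic: z = (x̄ - μ₀)/SE = (106.50 - 111)/0.8032 = -5.6026
Critical value: ±2.576
p-value < 0.0001
Decision: reject H₀

Answer: z = -5.6026, reject H₀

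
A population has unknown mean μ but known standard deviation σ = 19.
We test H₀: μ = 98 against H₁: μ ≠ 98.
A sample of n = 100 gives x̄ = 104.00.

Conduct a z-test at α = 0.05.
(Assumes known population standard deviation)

Answer: z = 3.1579, reject H₀

Derivation:
Standard error: SE = σ/√n = 19/√100 = 1.9000
z-statistic: z = (x̄ - μ₀)/SE = (104.00 - 98)/1.9000 = 3.1579
Critical value: ±1.960
p-value = 0.0016
Decision: reject H₀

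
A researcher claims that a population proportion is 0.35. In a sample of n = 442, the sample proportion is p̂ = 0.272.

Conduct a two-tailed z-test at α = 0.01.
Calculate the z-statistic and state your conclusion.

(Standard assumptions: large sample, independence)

H₀: p = 0.35, H₁: p ≠ 0.35
Standard error: SE = √(p₀(1-p₀)/n) = √(0.35×0.65/442) = 0.022687
z-statistic: z = (p̂ - p₀)/SE = (0.272 - 0.35)/0.022687 = -3.4381
Critical value: z_0.005 = ±2.576
p-value = 0.0006
Decision: reject H₀ at α = 0.01

Answer: z = -3.4381, reject H₀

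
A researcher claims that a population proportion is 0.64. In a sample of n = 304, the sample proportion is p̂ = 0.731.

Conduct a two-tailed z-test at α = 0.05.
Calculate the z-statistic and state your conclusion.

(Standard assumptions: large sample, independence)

Answer: z = 3.3055, reject H₀

Derivation:
H₀: p = 0.64, H₁: p ≠ 0.64
Standard error: SE = √(p₀(1-p₀)/n) = √(0.64×0.36/304) = 0.027530
z-statistic: z = (p̂ - p₀)/SE = (0.731 - 0.64)/0.027530 = 3.3055
Critical value: z_0.025 = ±1.960
p-value = 0.0009
Decision: reject H₀ at α = 0.05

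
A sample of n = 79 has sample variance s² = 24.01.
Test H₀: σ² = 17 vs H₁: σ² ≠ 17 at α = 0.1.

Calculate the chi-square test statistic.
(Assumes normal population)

Answer: χ² = 110.1635, reject H₀

Derivation:
df = n - 1 = 78
χ² = (n-1)s²/σ₀² = 78×24.01/17 = 110.1635
Critical values: χ²_{0.95,78} = 58.654, χ²_{0.05,78} = 99.617
Rejection region: χ² < 58.654 or χ² > 99.617
Decision: reject H₀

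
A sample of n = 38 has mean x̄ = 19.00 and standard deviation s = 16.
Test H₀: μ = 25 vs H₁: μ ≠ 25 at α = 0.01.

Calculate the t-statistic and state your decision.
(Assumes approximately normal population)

Answer: t = -2.3117, fail to reject H₀

Derivation:
df = n - 1 = 37
SE = s/√n = 16/√38 = 2.5955
t = (x̄ - μ₀)/SE = (19.00 - 25)/2.5955 = -2.3117
Critical value: t_{0.005,37} = ±2.715
p-value ≈ 0.0265
Decision: fail to reject H₀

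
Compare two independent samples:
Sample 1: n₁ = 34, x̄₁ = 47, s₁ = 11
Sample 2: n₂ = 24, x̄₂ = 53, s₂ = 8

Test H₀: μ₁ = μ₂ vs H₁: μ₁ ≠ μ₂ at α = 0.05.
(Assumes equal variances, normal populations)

Pooled variance: s²_p = [33×11² + 23×8²]/(56) = 97.5893
s_p = 9.8787
SE = s_p×√(1/n₁ + 1/n₂) = 9.8787×√(1/34 + 1/24) = 2.6337
t = (x̄₁ - x̄₂)/SE = (47 - 53)/2.6337 = -2.2782
df = 56, t-critical = ±2.003
Decision: reject H₀

Answer: t = -2.2782, reject H₀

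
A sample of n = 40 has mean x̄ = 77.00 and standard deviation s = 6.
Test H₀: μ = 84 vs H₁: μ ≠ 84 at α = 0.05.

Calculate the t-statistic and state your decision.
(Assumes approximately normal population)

df = n - 1 = 39
SE = s/√n = 6/√40 = 0.9487
t = (x̄ - μ₀)/SE = (77.00 - 84)/0.9487 = -7.3785
Critical value: t_{0.025,39} = ±2.023
p-value < 0.0001
Decision: reject H₀

Answer: t = -7.3785, reject H₀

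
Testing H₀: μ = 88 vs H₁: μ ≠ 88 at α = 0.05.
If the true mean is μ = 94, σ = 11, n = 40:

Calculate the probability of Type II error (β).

Answer: β ≈ 0.0682

Derivation:
SE = σ/√n = 11/√40 = 1.7393
Critical values: μ₀ ± z_0.025×SE = 88 ± 1.960×1.7393
Acceptance region: (84.5910, 91.4090)
Under H₁ (μ = 94): z_high = (91.4090 - 94)/1.7393 = -1.4897, z_low = (84.5910 - 94)/1.7393 = -5.4096
β = P(not reject | H₁) = Φ(-1.4897) - Φ(-5.4096) ≈ 0.0682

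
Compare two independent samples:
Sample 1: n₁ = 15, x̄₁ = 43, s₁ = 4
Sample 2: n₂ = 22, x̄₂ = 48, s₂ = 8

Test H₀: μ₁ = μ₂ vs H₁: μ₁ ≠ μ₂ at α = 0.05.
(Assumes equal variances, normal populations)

Answer: t = -2.2309, reject H₀

Derivation:
Pooled variance: s²_p = [14×4² + 21×8²]/(35) = 44.8000
s_p = 6.6933
SE = s_p×√(1/n₁ + 1/n₂) = 6.6933×√(1/15 + 1/22) = 2.2412
t = (x̄₁ - x̄₂)/SE = (43 - 48)/2.2412 = -2.2309
df = 35, t-critical = ±2.030
Decision: reject H₀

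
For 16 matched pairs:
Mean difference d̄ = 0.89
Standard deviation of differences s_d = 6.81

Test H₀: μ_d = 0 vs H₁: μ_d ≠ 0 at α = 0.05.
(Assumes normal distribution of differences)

df = n - 1 = 15
SE = s_d/√n = 6.81/√16 = 1.7025
t = d̄/SE = 0.89/1.7025 = 0.5228
Critical value: t_{0.025,15} = ±2.131
p-value ≈ 0.6087
Decision: fail to reject H₀

Answer: t = 0.5228, fail to reject H₀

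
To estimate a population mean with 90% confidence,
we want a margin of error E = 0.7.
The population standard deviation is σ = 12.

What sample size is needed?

Answer: n = 796

Derivation:
z_0.05 = 1.645
n = (z×σ/E)² = (1.645×12/0.7)²
n = 795.2400
Round up: n = 796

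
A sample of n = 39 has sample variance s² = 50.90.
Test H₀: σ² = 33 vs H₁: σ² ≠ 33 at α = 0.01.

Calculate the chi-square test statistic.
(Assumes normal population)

df = n - 1 = 38
χ² = (n-1)s²/σ₀² = 38×50.90/33 = 58.6121
Critical values: χ²_{0.995,38} = 19.289, χ²_{0.005,38} = 64.181
Rejection region: χ² < 19.289 or χ² > 64.181
Decision: fail to reject H₀

Answer: χ² = 58.6121, fail to reject H₀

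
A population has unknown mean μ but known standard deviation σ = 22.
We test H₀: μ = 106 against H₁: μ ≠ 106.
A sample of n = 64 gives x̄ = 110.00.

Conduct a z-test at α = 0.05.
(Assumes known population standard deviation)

Answer: z = 1.4545, fail to reject H₀

Derivation:
Standard error: SE = σ/√n = 22/√64 = 2.7500
z-statistic: z = (x̄ - μ₀)/SE = (110.00 - 106)/2.7500 = 1.4545
Critical value: ±1.960
p-value = 0.1458
Decision: fail to reject H₀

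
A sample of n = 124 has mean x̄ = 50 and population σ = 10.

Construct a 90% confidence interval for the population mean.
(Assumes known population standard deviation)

Confidence level: 90%, α = 0.1
z_0.05 = 1.645
SE = σ/√n = 10/√124 = 0.8980
Margin of error = 1.645 × 0.8980 = 1.4772
CI: x̄ ± margin = 50 ± 1.4772
CI: (48.5228, 51.4772)

Answer: (48.5228, 51.4772)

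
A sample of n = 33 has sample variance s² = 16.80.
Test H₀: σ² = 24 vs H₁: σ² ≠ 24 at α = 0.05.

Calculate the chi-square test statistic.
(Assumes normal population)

df = n - 1 = 32
χ² = (n-1)s²/σ₀² = 32×16.80/24 = 22.4000
Critical values: χ²_{0.975,32} = 18.291, χ²_{0.025,32} = 49.480
Rejection region: χ² < 18.291 or χ² > 49.480
Decision: fail to reject H₀

Answer: χ² = 22.4000, fail to reject H₀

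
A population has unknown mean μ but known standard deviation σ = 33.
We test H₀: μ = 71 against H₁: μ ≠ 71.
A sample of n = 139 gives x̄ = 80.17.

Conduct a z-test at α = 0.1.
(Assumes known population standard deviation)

Standard error: SE = σ/√n = 33/√139 = 2.7990
z-statistic: z = (x̄ - μ₀)/SE = (80.17 - 71)/2.7990 = 3.2762
Critical value: ±1.645
p-value = 0.0011
Decision: reject H₀

Answer: z = 3.2762, reject H₀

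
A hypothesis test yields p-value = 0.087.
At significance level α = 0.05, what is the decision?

Answer: fail to reject H₀

Derivation:
Compare p-value to α:
0.087 ≥ 0.05
Decision: fail to reject H₀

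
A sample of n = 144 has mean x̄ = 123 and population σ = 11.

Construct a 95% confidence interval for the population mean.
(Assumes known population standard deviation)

Confidence level: 95%, α = 0.05
z_0.025 = 1.960
SE = σ/√n = 11/√144 = 0.9167
Margin of error = 1.960 × 0.9167 = 1.7967
CI: x̄ ± margin = 123 ± 1.7967
CI: (121.2033, 124.7967)

Answer: (121.2033, 124.7967)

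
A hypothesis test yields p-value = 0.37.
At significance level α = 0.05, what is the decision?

Compare p-value to α:
0.37 ≥ 0.05
Decision: fail to reject H₀

Answer: fail to reject H₀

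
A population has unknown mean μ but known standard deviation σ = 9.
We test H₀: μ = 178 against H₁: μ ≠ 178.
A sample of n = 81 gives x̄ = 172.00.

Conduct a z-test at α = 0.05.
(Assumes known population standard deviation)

Standard error: SE = σ/√n = 9/√81 = 1.0000
z-statistic: z = (x̄ - μ₀)/SE = (172.00 - 178)/1.0000 = -6.0000
Critical value: ±1.960
p-value < 0.0001
Decision: reject H₀

Answer: z = -6.0000, reject H₀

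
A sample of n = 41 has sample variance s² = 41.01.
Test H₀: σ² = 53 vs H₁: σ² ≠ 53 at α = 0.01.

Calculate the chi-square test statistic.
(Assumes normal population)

Answer: χ² = 30.9509, fail to reject H₀

Derivation:
df = n - 1 = 40
χ² = (n-1)s²/σ₀² = 40×41.01/53 = 30.9509
Critical values: χ²_{0.995,40} = 20.707, χ²_{0.005,40} = 66.766
Rejection region: χ² < 20.707 or χ² > 66.766
Decision: fail to reject H₀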